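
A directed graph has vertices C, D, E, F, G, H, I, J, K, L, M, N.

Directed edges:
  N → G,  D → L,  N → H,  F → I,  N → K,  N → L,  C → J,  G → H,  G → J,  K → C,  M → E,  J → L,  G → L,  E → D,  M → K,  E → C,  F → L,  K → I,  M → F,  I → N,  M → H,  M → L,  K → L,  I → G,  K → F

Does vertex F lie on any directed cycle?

F is on a cycle iff F can reach itself via ≥1 edge.
F → I → N → K → F — yes.

Yes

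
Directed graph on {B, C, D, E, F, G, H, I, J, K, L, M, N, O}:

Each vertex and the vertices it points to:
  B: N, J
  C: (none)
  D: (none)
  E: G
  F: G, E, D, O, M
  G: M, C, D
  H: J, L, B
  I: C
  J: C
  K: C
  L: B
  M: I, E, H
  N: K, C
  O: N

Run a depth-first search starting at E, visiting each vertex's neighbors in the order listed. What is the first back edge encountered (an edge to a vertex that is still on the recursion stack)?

M→E

DFS from E (visiting each vertex's neighbors in the order listed); mark gray on enter, black on exit:
E gray
  G gray
    M gray
      I gray
        C gray
        C black
      I black
      M→E: E is gray → back edge
First back edge: M → E.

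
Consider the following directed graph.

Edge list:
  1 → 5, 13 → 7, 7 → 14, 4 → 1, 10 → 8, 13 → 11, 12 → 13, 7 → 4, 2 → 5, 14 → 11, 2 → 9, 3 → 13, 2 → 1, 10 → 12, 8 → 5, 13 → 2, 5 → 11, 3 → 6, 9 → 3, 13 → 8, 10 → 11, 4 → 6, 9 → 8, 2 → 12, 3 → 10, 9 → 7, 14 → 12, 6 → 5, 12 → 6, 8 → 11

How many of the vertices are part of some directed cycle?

8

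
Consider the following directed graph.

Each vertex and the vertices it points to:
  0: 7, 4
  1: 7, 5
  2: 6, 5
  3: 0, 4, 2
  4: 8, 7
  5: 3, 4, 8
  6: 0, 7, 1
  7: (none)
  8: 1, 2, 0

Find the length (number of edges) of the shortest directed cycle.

3

For each vertex v, BFS finds the shortest path from v back to v.
The shortest such closed walk is 2 → 5 → 8 → 2, length 3.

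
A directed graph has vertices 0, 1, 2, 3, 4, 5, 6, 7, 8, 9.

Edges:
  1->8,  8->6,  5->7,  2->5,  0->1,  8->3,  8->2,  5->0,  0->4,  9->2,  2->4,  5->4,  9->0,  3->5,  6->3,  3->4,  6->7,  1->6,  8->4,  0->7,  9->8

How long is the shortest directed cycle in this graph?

For each vertex v, BFS finds the shortest path from v back to v.
The shortest such closed walk is 2 → 5 → 0 → 1 → 8 → 2, length 5.

5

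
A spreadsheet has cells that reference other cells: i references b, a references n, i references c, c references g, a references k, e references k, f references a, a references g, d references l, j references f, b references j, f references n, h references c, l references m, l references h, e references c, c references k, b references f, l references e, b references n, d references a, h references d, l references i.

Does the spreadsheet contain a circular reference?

Yes

DFS with white/gray/black marking, starting from j:
j gray
  f gray
    a gray
      g gray
      g black
      n gray
      n black
      k gray
      k black
    a black
    f→n: n black — skip
  f black
j black
b gray
  b→j: j black — skip
  b→f: f black — skip
  b→n: n black — skip
b black
c gray
  c→g: g black — skip
  c→k: k black — skip
c black
d gray
  l gray
    e gray
      e→k: k black — skip
      e→c: c black — skip
    e black
    i gray
      i→b: b black — skip
      i→c: c black — skip
    i black
    m gray
    m black
    h gray
      h→c: c black — skip
      h→d: d is gray → back edge
Back edge found, so a cycle exists: d → l → h → d.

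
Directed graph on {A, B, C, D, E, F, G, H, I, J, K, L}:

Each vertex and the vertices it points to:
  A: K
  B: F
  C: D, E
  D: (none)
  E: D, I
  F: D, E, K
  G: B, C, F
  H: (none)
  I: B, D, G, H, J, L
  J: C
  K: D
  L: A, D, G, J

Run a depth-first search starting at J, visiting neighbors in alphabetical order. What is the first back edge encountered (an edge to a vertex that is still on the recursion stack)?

DFS from J (visiting neighbors in alphabetical order); mark gray on enter, black on exit:
J gray
  C gray
    D gray
    D black
    E gray
      E→D: D black — skip
      I gray
        B gray
          F gray
            F→D: D black — skip
            F→E: E is gray → back edge
First back edge: F → E.

F→E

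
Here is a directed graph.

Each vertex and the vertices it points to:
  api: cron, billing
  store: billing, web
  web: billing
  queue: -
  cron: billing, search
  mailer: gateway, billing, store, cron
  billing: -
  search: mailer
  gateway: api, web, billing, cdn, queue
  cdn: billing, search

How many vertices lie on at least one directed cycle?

A vertex is on a directed cycle iff it belongs to a strongly connected component of size ≥ 2 (or has a self-loop).
The vertices on cycles are {api, cdn, cron, mailer, search, gateway} — 6 in total.

6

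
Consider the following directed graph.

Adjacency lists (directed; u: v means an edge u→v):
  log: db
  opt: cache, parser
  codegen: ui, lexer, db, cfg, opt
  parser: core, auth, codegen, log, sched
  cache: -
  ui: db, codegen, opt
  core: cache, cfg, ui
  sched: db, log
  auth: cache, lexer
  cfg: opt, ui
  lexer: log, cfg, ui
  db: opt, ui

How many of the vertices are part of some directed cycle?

A vertex is on a directed cycle iff it belongs to a strongly connected component of size ≥ 2 (or has a self-loop).
The vertices on cycles are {db, ui, cfg, log, opt, auth, core, lexer, sched, parser, codegen} — 11 in total.

11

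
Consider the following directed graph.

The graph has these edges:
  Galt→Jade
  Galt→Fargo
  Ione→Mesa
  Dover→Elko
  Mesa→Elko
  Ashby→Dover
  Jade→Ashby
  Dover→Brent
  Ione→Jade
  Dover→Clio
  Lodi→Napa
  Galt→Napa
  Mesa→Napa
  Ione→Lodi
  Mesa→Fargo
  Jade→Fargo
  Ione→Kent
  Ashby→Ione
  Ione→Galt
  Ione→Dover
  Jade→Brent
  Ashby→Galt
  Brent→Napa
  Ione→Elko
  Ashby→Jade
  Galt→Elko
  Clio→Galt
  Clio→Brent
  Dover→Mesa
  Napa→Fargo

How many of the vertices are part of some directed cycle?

6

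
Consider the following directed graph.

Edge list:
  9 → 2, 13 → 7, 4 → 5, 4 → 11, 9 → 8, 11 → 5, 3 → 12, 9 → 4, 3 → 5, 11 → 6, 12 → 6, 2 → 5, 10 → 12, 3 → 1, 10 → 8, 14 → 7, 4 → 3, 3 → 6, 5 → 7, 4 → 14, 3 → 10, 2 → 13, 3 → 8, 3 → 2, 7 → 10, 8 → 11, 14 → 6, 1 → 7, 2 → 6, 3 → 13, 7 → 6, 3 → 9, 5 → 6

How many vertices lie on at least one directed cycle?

8

A vertex is on a directed cycle iff it belongs to a strongly connected component of size ≥ 2 (or has a self-loop).
The vertices on cycles are {3, 4, 5, 7, 8, 9, 10, 11} — 8 in total.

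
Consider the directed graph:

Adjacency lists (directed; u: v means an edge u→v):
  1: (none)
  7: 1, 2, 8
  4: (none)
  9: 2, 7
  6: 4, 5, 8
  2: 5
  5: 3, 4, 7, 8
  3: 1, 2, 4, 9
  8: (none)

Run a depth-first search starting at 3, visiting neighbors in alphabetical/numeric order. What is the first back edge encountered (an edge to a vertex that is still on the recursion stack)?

DFS from 3 (visiting neighbors in alphabetical/numeric order); mark gray on enter, black on exit:
3 gray
  1 gray
  1 black
  2 gray
    5 gray
      5→3: 3 is gray → back edge
First back edge: 5 → 3.

5->3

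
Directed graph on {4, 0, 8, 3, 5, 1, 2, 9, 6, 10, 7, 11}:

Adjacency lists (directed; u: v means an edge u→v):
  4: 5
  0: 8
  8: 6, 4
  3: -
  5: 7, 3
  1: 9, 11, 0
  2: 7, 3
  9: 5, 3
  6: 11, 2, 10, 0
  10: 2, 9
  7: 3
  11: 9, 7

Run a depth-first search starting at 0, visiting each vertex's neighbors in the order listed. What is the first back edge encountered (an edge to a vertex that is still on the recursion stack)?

DFS from 0 (visiting each vertex's neighbors in the order listed); mark gray on enter, black on exit:
0 gray
  8 gray
    6 gray
      11 gray
        9 gray
          5 gray
            7 gray
              3 gray
              3 black
            7 black
            5→3: 3 black — skip
          5 black
          9→3: 3 black — skip
        9 black
        11→7: 7 black — skip
      11 black
      2 gray
        2→7: 7 black — skip
        2→3: 3 black — skip
      2 black
      10 gray
        10→2: 2 black — skip
        10→9: 9 black — skip
      10 black
      6→0: 0 is gray → back edge
First back edge: 6 → 0.

6->0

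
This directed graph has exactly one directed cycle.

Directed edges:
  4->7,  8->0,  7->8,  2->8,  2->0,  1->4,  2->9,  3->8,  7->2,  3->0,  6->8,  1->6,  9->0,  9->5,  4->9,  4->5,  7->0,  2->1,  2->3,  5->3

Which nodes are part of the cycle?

DFS with gray/black marking from 2:
2 gray
  1 gray
    4 gray
      7 gray
        0 gray
        0 black
        7→2: 2 is gray → back edge
Back edge closes the cycle 2 → 1 → 4 → 7 → 2; its vertices are {1, 2, 4, 7}.

1, 2, 4, 7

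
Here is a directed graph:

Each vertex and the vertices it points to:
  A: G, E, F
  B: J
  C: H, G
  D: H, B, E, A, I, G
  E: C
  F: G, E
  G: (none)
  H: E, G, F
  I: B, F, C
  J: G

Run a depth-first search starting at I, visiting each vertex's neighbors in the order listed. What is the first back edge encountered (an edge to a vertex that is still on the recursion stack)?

DFS from I (visiting each vertex's neighbors in the order listed); mark gray on enter, black on exit:
I gray
  B gray
    J gray
      G gray
      G black
    J black
  B black
  F gray
    F→G: G black — skip
    E gray
      C gray
        H gray
          H→E: E is gray → back edge
First back edge: H → E.

H->E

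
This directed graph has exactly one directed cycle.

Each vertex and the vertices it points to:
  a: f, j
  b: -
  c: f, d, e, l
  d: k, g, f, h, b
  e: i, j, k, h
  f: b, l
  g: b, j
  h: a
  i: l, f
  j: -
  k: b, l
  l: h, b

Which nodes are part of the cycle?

DFS with gray/black marking from h:
h gray
  a gray
    f gray
      b gray
      b black
      l gray
        l→h: h is gray → back edge
Back edge closes the cycle h → a → f → l → h; its vertices are {a, f, h, l}.

a, f, h, l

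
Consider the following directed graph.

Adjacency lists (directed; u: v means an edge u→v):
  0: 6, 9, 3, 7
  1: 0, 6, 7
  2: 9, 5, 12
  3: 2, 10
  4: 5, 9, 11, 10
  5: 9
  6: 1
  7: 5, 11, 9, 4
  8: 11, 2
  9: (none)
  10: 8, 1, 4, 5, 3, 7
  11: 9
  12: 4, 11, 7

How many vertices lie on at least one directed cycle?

10

A vertex is on a directed cycle iff it belongs to a strongly connected component of size ≥ 2 (or has a self-loop).
The vertices on cycles are {0, 1, 2, 3, 4, 6, 7, 8, 10, 12} — 10 in total.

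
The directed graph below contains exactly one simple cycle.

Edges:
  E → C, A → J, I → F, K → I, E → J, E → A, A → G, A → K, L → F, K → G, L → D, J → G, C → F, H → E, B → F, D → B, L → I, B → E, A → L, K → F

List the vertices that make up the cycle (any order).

DFS with gray/black marking from E:
E gray
  J gray
    G gray
    G black
  J black
  A gray
    A→G: G black — skip
    K gray
      F gray
      F black
      I gray
        I→F: F black — skip
      I black
      K→G: G black — skip
    K black
    L gray
      D gray
        B gray
          B→F: F black — skip
          B→E: E is gray → back edge
Back edge closes the cycle E → A → L → D → B → E; its vertices are {A, B, D, E, L}.

A, B, D, E, L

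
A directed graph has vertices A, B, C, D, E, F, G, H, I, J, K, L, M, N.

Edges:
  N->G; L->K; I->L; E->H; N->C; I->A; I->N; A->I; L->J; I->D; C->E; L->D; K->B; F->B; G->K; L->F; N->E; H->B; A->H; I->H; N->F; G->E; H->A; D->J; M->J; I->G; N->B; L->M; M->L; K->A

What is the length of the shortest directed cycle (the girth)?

For each vertex v, BFS finds the shortest path from v back to v.
The shortest such closed walk is I → A → I, length 2.

2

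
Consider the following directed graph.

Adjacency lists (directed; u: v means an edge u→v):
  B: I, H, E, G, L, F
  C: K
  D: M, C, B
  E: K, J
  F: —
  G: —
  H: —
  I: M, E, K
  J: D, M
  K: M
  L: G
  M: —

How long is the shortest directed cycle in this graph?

For each vertex v, BFS finds the shortest path from v back to v.
The shortest such closed walk is D → B → E → J → D, length 4.

4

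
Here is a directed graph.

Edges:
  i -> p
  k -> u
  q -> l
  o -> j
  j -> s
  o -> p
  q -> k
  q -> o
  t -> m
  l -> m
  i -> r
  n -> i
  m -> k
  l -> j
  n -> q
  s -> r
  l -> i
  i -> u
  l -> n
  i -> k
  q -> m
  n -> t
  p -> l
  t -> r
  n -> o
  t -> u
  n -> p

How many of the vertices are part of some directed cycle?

6

A vertex is on a directed cycle iff it belongs to a strongly connected component of size ≥ 2 (or has a self-loop).
The vertices on cycles are {i, l, n, o, p, q} — 6 in total.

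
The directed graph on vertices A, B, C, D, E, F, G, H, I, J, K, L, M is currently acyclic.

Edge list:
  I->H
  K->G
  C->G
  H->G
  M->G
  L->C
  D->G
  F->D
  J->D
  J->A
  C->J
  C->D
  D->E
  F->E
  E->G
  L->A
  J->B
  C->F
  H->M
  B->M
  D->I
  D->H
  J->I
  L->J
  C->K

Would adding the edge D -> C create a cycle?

Yes

Adding D→C creates a cycle iff C can already reach D.
Path from C: C → D.
So C → … → D → C is a cycle.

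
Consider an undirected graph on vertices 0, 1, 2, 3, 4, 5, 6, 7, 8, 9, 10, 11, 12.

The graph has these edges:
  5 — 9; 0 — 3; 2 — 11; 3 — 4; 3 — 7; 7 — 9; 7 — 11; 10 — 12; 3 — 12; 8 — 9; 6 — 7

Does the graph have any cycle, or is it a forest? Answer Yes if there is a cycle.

DFS, tracking each vertex's parent; an edge to a visited non-parent vertex closes a cycle.
Start from 10:
visit 10 (parent –)
  visit 12 (parent 10)
    visit 3 (parent 12)
      visit 0 (parent 3)
        0–3: parent, skip
      3–12: parent, skip
      visit 4 (parent 3)
        4–3: parent, skip
      visit 7 (parent 3)
        visit 9 (parent 7)
          visit 5 (parent 9)
            5–9: parent, skip
          visit 8 (parent 9)
            8–9: parent, skip
          9–7: parent, skip
        7–3: parent, skip
        visit 6 (parent 7)
          6–7: parent, skip
        visit 11 (parent 7)
          visit 2 (parent 11)
            2–11: parent, skip
          11–7: parent, skip
    12–10: parent, skip
visit 1 (parent –)
No non-parent visited neighbor found — the graph is a forest.

No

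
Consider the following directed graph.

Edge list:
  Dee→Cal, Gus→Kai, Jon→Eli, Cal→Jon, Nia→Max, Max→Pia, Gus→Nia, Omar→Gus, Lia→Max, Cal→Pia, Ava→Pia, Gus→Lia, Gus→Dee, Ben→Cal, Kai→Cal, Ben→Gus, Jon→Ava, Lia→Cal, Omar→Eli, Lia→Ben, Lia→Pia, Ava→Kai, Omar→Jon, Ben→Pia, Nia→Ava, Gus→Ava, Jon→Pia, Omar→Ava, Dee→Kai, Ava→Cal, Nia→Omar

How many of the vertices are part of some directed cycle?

9

A vertex is on a directed cycle iff it belongs to a strongly connected component of size ≥ 2 (or has a self-loop).
The vertices on cycles are {Ava, Ben, Cal, Gus, Jon, Kai, Lia, Nia, Omar} — 9 in total.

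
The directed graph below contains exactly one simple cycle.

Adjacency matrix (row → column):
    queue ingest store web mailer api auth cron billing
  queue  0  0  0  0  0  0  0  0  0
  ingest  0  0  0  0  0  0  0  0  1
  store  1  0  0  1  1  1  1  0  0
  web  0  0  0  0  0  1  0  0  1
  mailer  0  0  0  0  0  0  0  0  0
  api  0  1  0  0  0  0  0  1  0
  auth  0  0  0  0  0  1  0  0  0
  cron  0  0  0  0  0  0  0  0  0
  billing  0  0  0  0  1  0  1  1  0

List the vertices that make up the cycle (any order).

api, auth, ingest, billing

DFS with gray/black marking from billing:
billing gray
  mailer gray
  mailer black
  auth gray
    api gray
      ingest gray
        ingest→billing: billing is gray → back edge
Back edge closes the cycle billing → auth → api → ingest → billing; its vertices are {api, auth, ingest, billing}.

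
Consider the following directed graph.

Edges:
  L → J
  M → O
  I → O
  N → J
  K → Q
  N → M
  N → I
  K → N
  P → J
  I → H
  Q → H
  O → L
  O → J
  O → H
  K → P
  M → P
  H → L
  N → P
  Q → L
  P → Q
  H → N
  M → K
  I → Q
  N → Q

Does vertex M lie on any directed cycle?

M is on a cycle iff M can reach itself via ≥1 edge.
M → K → N → M — yes.

Yes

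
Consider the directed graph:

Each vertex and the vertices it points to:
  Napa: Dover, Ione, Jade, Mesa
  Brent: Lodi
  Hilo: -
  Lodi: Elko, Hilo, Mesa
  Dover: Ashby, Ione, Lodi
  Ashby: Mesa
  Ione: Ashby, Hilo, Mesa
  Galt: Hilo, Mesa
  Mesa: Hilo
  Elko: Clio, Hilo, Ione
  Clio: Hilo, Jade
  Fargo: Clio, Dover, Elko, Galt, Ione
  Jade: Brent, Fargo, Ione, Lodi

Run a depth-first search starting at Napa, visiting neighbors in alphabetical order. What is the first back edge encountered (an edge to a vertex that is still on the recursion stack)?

DFS from Napa (visiting neighbors in alphabetical order); mark gray on enter, black on exit:
Napa gray
  Dover gray
    Ashby gray
      Mesa gray
        Hilo gray
        Hilo black
      Mesa black
    Ashby black
    Ione gray
      Ione→Ashby: Ashby black — skip
      Ione→Hilo: Hilo black — skip
      Ione→Mesa: Mesa black — skip
    Ione black
    Lodi gray
      Elko gray
        Clio gray
          Clio→Hilo: Hilo black — skip
          Jade gray
            Brent gray
              Brent→Lodi: Lodi is gray → back edge
First back edge: Brent → Lodi.

Brent→Lodi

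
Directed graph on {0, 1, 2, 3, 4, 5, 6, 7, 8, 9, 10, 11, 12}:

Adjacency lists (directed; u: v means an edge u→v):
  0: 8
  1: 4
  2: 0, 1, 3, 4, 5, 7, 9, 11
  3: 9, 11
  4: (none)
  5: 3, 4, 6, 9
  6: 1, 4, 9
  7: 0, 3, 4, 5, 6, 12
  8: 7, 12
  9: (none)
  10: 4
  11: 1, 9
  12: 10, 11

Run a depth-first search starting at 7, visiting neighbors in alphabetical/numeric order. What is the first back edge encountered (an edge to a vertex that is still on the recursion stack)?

DFS from 7 (visiting neighbors in alphabetical/numeric order); mark gray on enter, black on exit:
7 gray
  0 gray
    8 gray
      8→7: 7 is gray → back edge
First back edge: 8 → 7.

8->7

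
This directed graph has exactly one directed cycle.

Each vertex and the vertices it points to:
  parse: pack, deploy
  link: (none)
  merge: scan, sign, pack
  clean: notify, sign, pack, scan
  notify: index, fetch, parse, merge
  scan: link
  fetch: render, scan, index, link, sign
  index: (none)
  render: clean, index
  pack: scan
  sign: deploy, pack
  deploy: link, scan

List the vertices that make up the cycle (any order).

clean, fetch, notify, render

DFS with gray/black marking from notify:
notify gray
  index gray
  index black
  fetch gray
    render gray
      clean gray
        clean→notify: notify is gray → back edge
Back edge closes the cycle notify → fetch → render → clean → notify; its vertices are {clean, fetch, notify, render}.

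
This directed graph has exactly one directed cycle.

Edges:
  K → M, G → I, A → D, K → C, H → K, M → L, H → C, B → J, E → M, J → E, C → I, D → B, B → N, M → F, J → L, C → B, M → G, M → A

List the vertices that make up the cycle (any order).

A, B, D, E, J, M

DFS with gray/black marking from M:
M gray
  L gray
  L black
  A gray
    D gray
      B gray
        N gray
        N black
        J gray
          E gray
            E→M: M is gray → back edge
Back edge closes the cycle M → A → D → B → J → E → M; its vertices are {A, B, D, E, J, M}.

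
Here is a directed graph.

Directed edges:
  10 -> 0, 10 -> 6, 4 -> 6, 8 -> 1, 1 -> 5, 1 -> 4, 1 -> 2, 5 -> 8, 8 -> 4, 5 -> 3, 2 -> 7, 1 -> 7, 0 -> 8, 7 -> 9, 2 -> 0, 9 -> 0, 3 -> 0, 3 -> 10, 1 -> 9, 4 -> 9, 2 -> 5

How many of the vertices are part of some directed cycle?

A vertex is on a directed cycle iff it belongs to a strongly connected component of size ≥ 2 (or has a self-loop).
The vertices on cycles are {0, 1, 2, 3, 4, 5, 7, 8, 9, 10} — 10 in total.

10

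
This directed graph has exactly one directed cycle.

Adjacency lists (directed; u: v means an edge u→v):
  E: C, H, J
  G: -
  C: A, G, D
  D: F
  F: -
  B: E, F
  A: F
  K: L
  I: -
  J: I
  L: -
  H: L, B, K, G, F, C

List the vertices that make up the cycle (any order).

B, E, H

DFS with gray/black marking from E:
E gray
  C gray
    A gray
      F gray
      F black
    A black
    G gray
    G black
    D gray
      D→F: F black — skip
    D black
  C black
  H gray
    L gray
    L black
    B gray
      B→E: E is gray → back edge
Back edge closes the cycle E → H → B → E; its vertices are {B, E, H}.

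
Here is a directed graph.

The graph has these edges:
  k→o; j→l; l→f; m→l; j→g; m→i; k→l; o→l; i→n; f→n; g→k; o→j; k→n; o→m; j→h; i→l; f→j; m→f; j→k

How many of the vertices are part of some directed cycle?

A vertex is on a directed cycle iff it belongs to a strongly connected component of size ≥ 2 (or has a self-loop).
The vertices on cycles are {f, g, i, j, k, l, m, o} — 8 in total.

8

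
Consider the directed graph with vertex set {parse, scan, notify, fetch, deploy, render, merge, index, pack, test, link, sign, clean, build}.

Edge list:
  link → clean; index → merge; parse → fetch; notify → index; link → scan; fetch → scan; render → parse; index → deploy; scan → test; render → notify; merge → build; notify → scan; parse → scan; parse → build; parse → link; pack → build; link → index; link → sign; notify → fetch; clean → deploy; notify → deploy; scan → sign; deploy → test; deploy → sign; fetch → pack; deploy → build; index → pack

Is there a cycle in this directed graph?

No

DFS with white/gray/black marking, starting from build:
build gray
build black
parse gray
  parse→build: build black — skip
  scan gray
    sign gray
    sign black
    test gray
    test black
  scan black
  fetch gray
    pack gray
      pack→build: build black — skip
    pack black
    fetch→scan: scan black — skip
  fetch black
  link gray
    clean gray
      deploy gray
        deploy→build: build black — skip
        deploy→sign: sign black — skip
        deploy→test: test black — skip
      deploy black
    clean black
    link→scan: scan black — skip
    link→sign: sign black — skip
    index gray
      merge gray
        merge→build: build black — skip
      merge black
      index→deploy: deploy black — skip
      index→pack: pack black — skip
    index black
  link black
parse black
notify gray
  notify→index: index black — skip
  notify→deploy: deploy black — skip
  notify→scan: scan black — skip
  notify→fetch: fetch black — skip
notify black
render gray
  render→parse: parse black — skip
  render→notify: notify black — skip
render black
Every edge goes to a white or black vertex — no back edge, so the graph is acyclic.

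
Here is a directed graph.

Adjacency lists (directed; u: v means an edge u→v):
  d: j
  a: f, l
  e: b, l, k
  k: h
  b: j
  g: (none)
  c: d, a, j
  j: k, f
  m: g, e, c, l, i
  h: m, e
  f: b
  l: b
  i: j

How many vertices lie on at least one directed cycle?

12

A vertex is on a directed cycle iff it belongs to a strongly connected component of size ≥ 2 (or has a self-loop).
The vertices on cycles are {a, b, c, d, e, f, h, i, j, k, l, m} — 12 in total.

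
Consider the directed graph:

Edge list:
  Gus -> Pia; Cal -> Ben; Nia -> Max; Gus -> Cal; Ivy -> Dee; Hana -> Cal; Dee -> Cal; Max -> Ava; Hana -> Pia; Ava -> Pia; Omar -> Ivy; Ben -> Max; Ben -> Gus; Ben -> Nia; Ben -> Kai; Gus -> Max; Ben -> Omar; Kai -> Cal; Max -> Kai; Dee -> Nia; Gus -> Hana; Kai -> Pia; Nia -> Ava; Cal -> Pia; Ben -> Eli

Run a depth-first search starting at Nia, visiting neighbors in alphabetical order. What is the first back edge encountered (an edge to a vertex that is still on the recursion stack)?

DFS from Nia (visiting neighbors in alphabetical order); mark gray on enter, black on exit:
Nia gray
  Ava gray
    Pia gray
    Pia black
  Ava black
  Max gray
    Max→Ava: Ava black — skip
    Kai gray
      Cal gray
        Ben gray
          Eli gray
          Eli black
          Gus gray
            Gus→Cal: Cal is gray → back edge
First back edge: Gus → Cal.

Gus->Cal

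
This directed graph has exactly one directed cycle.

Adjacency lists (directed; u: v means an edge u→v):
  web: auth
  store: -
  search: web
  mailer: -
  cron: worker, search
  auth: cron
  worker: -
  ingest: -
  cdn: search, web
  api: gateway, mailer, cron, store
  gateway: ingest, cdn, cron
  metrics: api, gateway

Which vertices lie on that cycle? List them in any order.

web, auth, cron, search

DFS with gray/black marking from cron:
cron gray
  worker gray
  worker black
  search gray
    web gray
      auth gray
        auth→cron: cron is gray → back edge
Back edge closes the cycle cron → search → web → auth → cron; its vertices are {web, auth, cron, search}.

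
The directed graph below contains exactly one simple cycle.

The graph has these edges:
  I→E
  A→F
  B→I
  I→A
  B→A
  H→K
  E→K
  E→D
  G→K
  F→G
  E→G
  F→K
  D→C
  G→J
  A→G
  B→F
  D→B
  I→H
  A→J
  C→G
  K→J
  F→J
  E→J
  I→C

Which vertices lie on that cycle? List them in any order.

B, D, E, I

DFS with gray/black marking from D:
D gray
  B gray
    A gray
      F gray
        J gray
        J black
        K gray
          K→J: J black — skip
        K black
        G gray
          G→K: K black — skip
          G→J: J black — skip
        G black
      F black
      A→G: G black — skip
      A→J: J black — skip
    A black
    B→F: F black — skip
    I gray
      H gray
        H→K: K black — skip
      H black
      E gray
        E→G: G black — skip
        E→J: J black — skip
        E→D: D is gray → back edge
Back edge closes the cycle D → B → I → E → D; its vertices are {B, D, E, I}.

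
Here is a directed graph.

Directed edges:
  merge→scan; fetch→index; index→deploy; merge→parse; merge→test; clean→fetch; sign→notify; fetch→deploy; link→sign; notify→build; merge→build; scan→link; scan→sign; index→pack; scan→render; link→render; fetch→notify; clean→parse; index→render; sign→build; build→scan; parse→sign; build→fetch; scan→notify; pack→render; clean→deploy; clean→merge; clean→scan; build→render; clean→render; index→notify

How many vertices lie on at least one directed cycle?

A vertex is on a directed cycle iff it belongs to a strongly connected component of size ≥ 2 (or has a self-loop).
The vertices on cycles are {link, scan, sign, build, fetch, index, notify} — 7 in total.

7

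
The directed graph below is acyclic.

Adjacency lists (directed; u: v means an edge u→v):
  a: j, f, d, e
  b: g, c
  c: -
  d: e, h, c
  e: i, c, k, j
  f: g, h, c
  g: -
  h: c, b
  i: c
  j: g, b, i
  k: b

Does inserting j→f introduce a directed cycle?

Adding j→f creates a cycle iff f can already reach j.
Explore from f: no path reaches j. The graph stays acyclic.

No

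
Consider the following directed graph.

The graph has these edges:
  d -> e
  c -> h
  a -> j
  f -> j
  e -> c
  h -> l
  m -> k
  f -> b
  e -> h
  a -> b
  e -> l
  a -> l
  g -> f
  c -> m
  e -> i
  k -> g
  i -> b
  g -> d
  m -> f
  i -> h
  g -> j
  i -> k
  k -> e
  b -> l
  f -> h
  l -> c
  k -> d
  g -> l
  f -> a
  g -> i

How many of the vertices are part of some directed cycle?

12

A vertex is on a directed cycle iff it belongs to a strongly connected component of size ≥ 2 (or has a self-loop).
The vertices on cycles are {a, b, c, d, e, f, g, h, i, k, l, m} — 12 in total.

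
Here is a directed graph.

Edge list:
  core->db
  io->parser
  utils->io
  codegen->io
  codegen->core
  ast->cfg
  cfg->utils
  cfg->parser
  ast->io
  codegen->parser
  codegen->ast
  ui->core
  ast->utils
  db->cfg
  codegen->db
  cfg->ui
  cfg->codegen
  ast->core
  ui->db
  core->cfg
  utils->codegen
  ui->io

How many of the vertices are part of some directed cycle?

A vertex is on a directed cycle iff it belongs to a strongly connected component of size ≥ 2 (or has a self-loop).
The vertices on cycles are {db, ui, ast, cfg, core, utils, codegen} — 7 in total.

7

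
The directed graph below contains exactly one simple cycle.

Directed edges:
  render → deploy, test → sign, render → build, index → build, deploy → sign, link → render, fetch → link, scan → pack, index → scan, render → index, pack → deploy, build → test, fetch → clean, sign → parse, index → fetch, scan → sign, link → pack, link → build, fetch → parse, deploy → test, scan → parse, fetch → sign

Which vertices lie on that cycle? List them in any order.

link, fetch, index, render

DFS with gray/black marking from fetch:
fetch gray
  clean gray
  clean black
  link gray
    pack gray
      deploy gray
        sign gray
          parse gray
          parse black
        sign black
        test gray
          test→sign: sign black — skip
        test black
      deploy black
    pack black
    render gray
      render→deploy: deploy black — skip
      index gray
        scan gray
          scan→pack: pack black — skip
          scan→parse: parse black — skip
          scan→sign: sign black — skip
        scan black
        index→fetch: fetch is gray → back edge
Back edge closes the cycle fetch → link → render → index → fetch; its vertices are {link, fetch, index, render}.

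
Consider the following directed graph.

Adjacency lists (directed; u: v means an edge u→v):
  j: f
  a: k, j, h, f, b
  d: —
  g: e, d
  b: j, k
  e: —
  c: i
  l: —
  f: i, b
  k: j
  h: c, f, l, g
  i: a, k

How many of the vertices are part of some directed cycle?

8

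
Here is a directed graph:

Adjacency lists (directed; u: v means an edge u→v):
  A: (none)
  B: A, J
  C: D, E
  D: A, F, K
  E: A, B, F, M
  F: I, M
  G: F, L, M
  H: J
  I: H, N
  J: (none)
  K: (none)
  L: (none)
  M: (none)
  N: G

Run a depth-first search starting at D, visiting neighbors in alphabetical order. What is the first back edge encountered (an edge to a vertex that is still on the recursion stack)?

G→F

DFS from D (visiting neighbors in alphabetical order); mark gray on enter, black on exit:
D gray
  A gray
  A black
  F gray
    I gray
      H gray
        J gray
        J black
      H black
      N gray
        G gray
          G→F: F is gray → back edge
First back edge: G → F.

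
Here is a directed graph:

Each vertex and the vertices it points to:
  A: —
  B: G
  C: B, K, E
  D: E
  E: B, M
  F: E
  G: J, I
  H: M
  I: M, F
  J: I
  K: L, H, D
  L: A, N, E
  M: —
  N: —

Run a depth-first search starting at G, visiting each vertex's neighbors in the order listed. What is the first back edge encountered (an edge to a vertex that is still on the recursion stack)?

B→G

DFS from G (visiting each vertex's neighbors in the order listed); mark gray on enter, black on exit:
G gray
  J gray
    I gray
      M gray
      M black
      F gray
        E gray
          B gray
            B→G: G is gray → back edge
First back edge: B → G.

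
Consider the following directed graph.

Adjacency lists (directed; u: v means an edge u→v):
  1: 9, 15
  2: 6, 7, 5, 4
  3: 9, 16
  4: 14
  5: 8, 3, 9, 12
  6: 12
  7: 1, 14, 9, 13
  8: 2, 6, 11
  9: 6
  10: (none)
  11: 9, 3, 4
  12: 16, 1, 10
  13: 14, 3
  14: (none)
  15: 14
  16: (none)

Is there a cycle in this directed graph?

Yes

DFS with white/gray/black marking, starting from 3:
3 gray
  9 gray
    6 gray
      12 gray
        16 gray
        16 black
        1 gray
          1→9: 9 is gray → back edge
Back edge found, so a cycle exists: 9 → 6 → 12 → 1 → 9.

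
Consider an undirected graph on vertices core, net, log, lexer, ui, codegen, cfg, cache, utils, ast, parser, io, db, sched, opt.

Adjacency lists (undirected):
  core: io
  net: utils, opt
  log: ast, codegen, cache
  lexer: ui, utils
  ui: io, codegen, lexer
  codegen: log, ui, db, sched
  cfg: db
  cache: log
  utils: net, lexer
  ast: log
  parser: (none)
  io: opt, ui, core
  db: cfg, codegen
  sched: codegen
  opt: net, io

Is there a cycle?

DFS, tracking each vertex's parent; an edge to a visited non-parent vertex closes a cycle.
Start from io:
visit io (parent –)
  visit opt (parent io)
    visit net (parent opt)
      visit utils (parent net)
        utils–net: parent, skip
        visit lexer (parent utils)
          visit ui (parent lexer)
            ui–io: io visited and ≠ parent → cycle
Cycle: io – opt – net – utils – lexer – ui – io.

Yes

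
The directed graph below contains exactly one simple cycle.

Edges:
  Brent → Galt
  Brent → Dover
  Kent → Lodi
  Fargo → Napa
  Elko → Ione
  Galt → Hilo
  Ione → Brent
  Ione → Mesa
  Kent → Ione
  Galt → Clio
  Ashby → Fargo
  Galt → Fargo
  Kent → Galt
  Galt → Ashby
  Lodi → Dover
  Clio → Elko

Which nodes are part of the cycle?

Clio, Elko, Galt, Ione, Brent

DFS with gray/black marking from Galt:
Galt gray
  Clio gray
    Elko gray
      Ione gray
        Brent gray
          Dover gray
          Dover black
          Brent→Galt: Galt is gray → back edge
Back edge closes the cycle Galt → Clio → Elko → Ione → Brent → Galt; its vertices are {Clio, Elko, Galt, Ione, Brent}.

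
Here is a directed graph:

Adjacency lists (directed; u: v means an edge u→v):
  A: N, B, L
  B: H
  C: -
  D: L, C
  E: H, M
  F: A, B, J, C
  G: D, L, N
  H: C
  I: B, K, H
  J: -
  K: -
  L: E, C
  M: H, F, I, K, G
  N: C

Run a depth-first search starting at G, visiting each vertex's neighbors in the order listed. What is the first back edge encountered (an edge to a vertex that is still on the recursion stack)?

A->L

DFS from G (visiting each vertex's neighbors in the order listed); mark gray on enter, black on exit:
G gray
  D gray
    L gray
      E gray
        H gray
          C gray
          C black
        H black
        M gray
          M→H: H black — skip
          F gray
            A gray
              N gray
                N→C: C black — skip
              N black
              B gray
                B→H: H black — skip
              B black
              A→L: L is gray → back edge
First back edge: A → L.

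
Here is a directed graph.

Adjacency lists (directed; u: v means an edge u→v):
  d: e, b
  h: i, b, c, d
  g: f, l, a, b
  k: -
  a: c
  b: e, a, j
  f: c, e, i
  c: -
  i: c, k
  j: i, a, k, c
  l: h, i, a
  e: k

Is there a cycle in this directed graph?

No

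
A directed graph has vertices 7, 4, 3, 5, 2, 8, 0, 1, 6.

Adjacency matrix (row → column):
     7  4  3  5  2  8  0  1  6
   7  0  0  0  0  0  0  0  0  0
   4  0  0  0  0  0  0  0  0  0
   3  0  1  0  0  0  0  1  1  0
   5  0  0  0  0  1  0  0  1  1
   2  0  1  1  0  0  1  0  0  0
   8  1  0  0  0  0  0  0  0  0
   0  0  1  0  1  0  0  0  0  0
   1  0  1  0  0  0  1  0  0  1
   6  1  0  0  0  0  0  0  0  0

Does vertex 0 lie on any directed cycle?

Yes

0 is on a cycle iff 0 can reach itself via ≥1 edge.
0 → 5 → 2 → 3 → 0 — yes.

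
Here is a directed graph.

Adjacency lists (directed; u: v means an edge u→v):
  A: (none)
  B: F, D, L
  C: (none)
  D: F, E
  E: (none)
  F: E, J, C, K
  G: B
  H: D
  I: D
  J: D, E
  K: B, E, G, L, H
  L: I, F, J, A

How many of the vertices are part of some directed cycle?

9

A vertex is on a directed cycle iff it belongs to a strongly connected component of size ≥ 2 (or has a self-loop).
The vertices on cycles are {B, D, F, G, H, I, J, K, L} — 9 in total.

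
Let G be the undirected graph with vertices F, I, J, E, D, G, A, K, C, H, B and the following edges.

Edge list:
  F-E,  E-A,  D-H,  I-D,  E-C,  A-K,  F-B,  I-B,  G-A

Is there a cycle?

No

DFS, tracking each vertex's parent; an edge to a visited non-parent vertex closes a cycle.
Start from K:
visit K (parent –)
  visit A (parent K)
    visit E (parent A)
      visit F (parent E)
        F–E: parent, skip
        visit B (parent F)
          B–F: parent, skip
          visit I (parent B)
            I–B: parent, skip
            visit D (parent I)
              visit H (parent D)
                H–D: parent, skip
              D–I: parent, skip
      E–A: parent, skip
      visit C (parent E)
        C–E: parent, skip
    visit G (parent A)
      G–A: parent, skip
    A–K: parent, skip
visit J (parent –)
No non-parent visited neighbor found — the graph is a forest.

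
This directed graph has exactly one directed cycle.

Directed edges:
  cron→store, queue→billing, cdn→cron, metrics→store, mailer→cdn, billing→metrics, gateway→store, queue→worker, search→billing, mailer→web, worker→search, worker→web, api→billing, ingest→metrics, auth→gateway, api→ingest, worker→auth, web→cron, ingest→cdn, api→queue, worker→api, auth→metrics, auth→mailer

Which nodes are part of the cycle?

api, queue, worker

DFS with gray/black marking from queue:
queue gray
  billing gray
    metrics gray
      store gray
      store black
    metrics black
  billing black
  worker gray
    auth gray
      mailer gray
        cdn gray
          cron gray
            cron→store: store black — skip
          cron black
        cdn black
        web gray
          web→cron: cron black — skip
        web black
      mailer black
      auth→metrics: metrics black — skip
      gateway gray
        gateway→store: store black — skip
      gateway black
    auth black
    api gray
      api→queue: queue is gray → back edge
Back edge closes the cycle queue → worker → api → queue; its vertices are {api, queue, worker}.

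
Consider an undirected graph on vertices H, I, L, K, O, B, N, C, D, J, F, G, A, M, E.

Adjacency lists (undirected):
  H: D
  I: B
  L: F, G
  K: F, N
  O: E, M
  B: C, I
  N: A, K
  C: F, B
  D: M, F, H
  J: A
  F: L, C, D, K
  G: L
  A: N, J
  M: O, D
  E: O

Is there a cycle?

DFS, tracking each vertex's parent; an edge to a visited non-parent vertex closes a cycle.
Start from F:
visit F (parent –)
  visit L (parent F)
    L–F: parent, skip
    visit G (parent L)
      G–L: parent, skip
  visit C (parent F)
    C–F: parent, skip
    visit B (parent C)
      B–C: parent, skip
      visit I (parent B)
        I–B: parent, skip
  visit D (parent F)
    visit M (parent D)
      visit O (parent M)
        visit E (parent O)
          E–O: parent, skip
        O–M: parent, skip
      M–D: parent, skip
    D–F: parent, skip
    visit H (parent D)
      H–D: parent, skip
  visit K (parent F)
    K–F: parent, skip
    visit N (parent K)
      visit A (parent N)
        A–N: parent, skip
        visit J (parent A)
          J–A: parent, skip
      N–K: parent, skip
No non-parent visited neighbor found — the graph is a forest.

No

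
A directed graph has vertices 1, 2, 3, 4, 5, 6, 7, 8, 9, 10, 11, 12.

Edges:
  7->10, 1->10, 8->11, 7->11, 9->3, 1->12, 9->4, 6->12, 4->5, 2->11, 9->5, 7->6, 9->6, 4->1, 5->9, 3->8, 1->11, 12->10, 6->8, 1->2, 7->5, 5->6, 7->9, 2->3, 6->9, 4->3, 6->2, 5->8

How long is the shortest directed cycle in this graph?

For each vertex v, BFS finds the shortest path from v back to v.
The shortest such closed walk is 6 → 9 → 6, length 2.

2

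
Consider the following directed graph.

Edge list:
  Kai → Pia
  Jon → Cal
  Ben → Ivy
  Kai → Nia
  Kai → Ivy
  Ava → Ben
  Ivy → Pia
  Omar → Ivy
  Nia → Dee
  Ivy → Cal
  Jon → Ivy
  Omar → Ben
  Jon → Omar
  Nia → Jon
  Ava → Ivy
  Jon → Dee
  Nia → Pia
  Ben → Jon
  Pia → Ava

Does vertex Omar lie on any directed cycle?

Yes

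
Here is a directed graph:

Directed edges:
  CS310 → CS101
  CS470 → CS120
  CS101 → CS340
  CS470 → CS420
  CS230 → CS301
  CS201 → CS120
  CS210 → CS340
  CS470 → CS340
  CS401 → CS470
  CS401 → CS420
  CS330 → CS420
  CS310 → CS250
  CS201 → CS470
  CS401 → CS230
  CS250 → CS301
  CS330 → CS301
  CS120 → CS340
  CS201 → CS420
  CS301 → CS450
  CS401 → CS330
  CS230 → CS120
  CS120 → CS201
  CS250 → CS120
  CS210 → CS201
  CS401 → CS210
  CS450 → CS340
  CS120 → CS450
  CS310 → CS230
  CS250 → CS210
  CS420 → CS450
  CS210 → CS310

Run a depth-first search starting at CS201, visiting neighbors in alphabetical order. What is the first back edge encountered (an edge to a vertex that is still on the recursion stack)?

CS120→CS201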